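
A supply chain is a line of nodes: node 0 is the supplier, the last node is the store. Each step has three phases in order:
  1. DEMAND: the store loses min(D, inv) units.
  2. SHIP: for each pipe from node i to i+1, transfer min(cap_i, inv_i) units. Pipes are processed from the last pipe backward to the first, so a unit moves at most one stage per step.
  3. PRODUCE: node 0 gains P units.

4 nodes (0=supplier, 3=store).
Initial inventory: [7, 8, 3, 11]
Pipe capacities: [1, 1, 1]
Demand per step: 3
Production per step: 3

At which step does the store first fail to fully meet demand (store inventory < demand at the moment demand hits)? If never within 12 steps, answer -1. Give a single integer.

Step 1: demand=3,sold=3 ship[2->3]=1 ship[1->2]=1 ship[0->1]=1 prod=3 -> [9 8 3 9]
Step 2: demand=3,sold=3 ship[2->3]=1 ship[1->2]=1 ship[0->1]=1 prod=3 -> [11 8 3 7]
Step 3: demand=3,sold=3 ship[2->3]=1 ship[1->2]=1 ship[0->1]=1 prod=3 -> [13 8 3 5]
Step 4: demand=3,sold=3 ship[2->3]=1 ship[1->2]=1 ship[0->1]=1 prod=3 -> [15 8 3 3]
Step 5: demand=3,sold=3 ship[2->3]=1 ship[1->2]=1 ship[0->1]=1 prod=3 -> [17 8 3 1]
Step 6: demand=3,sold=1 ship[2->3]=1 ship[1->2]=1 ship[0->1]=1 prod=3 -> [19 8 3 1]
Step 7: demand=3,sold=1 ship[2->3]=1 ship[1->2]=1 ship[0->1]=1 prod=3 -> [21 8 3 1]
Step 8: demand=3,sold=1 ship[2->3]=1 ship[1->2]=1 ship[0->1]=1 prod=3 -> [23 8 3 1]
Step 9: demand=3,sold=1 ship[2->3]=1 ship[1->2]=1 ship[0->1]=1 prod=3 -> [25 8 3 1]
Step 10: demand=3,sold=1 ship[2->3]=1 ship[1->2]=1 ship[0->1]=1 prod=3 -> [27 8 3 1]
Step 11: demand=3,sold=1 ship[2->3]=1 ship[1->2]=1 ship[0->1]=1 prod=3 -> [29 8 3 1]
Step 12: demand=3,sold=1 ship[2->3]=1 ship[1->2]=1 ship[0->1]=1 prod=3 -> [31 8 3 1]
First stockout at step 6

6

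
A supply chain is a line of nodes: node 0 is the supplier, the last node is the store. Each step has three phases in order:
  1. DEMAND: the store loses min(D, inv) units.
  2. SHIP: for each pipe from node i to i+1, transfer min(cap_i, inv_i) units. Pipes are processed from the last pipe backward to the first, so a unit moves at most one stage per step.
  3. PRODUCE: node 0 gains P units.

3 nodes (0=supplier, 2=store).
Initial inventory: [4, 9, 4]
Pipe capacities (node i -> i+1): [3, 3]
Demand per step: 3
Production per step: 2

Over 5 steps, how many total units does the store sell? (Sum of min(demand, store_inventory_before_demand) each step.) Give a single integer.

Step 1: sold=3 (running total=3) -> [3 9 4]
Step 2: sold=3 (running total=6) -> [2 9 4]
Step 3: sold=3 (running total=9) -> [2 8 4]
Step 4: sold=3 (running total=12) -> [2 7 4]
Step 5: sold=3 (running total=15) -> [2 6 4]

Answer: 15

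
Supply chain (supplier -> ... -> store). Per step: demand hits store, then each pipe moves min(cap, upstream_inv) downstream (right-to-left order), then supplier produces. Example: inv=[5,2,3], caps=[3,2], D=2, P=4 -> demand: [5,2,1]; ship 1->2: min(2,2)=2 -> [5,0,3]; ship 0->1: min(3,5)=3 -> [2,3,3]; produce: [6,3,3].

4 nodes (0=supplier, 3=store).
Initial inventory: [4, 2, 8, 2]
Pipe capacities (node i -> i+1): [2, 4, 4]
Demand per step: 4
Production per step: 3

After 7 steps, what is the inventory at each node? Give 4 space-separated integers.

Step 1: demand=4,sold=2 ship[2->3]=4 ship[1->2]=2 ship[0->1]=2 prod=3 -> inv=[5 2 6 4]
Step 2: demand=4,sold=4 ship[2->3]=4 ship[1->2]=2 ship[0->1]=2 prod=3 -> inv=[6 2 4 4]
Step 3: demand=4,sold=4 ship[2->3]=4 ship[1->2]=2 ship[0->1]=2 prod=3 -> inv=[7 2 2 4]
Step 4: demand=4,sold=4 ship[2->3]=2 ship[1->2]=2 ship[0->1]=2 prod=3 -> inv=[8 2 2 2]
Step 5: demand=4,sold=2 ship[2->3]=2 ship[1->2]=2 ship[0->1]=2 prod=3 -> inv=[9 2 2 2]
Step 6: demand=4,sold=2 ship[2->3]=2 ship[1->2]=2 ship[0->1]=2 prod=3 -> inv=[10 2 2 2]
Step 7: demand=4,sold=2 ship[2->3]=2 ship[1->2]=2 ship[0->1]=2 prod=3 -> inv=[11 2 2 2]

11 2 2 2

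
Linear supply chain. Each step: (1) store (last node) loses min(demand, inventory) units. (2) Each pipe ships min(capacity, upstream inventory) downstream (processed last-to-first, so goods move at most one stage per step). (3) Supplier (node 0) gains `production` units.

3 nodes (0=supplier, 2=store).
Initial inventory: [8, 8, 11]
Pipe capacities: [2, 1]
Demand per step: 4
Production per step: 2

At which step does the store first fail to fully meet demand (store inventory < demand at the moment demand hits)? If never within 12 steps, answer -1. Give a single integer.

Step 1: demand=4,sold=4 ship[1->2]=1 ship[0->1]=2 prod=2 -> [8 9 8]
Step 2: demand=4,sold=4 ship[1->2]=1 ship[0->1]=2 prod=2 -> [8 10 5]
Step 3: demand=4,sold=4 ship[1->2]=1 ship[0->1]=2 prod=2 -> [8 11 2]
Step 4: demand=4,sold=2 ship[1->2]=1 ship[0->1]=2 prod=2 -> [8 12 1]
Step 5: demand=4,sold=1 ship[1->2]=1 ship[0->1]=2 prod=2 -> [8 13 1]
Step 6: demand=4,sold=1 ship[1->2]=1 ship[0->1]=2 prod=2 -> [8 14 1]
Step 7: demand=4,sold=1 ship[1->2]=1 ship[0->1]=2 prod=2 -> [8 15 1]
Step 8: demand=4,sold=1 ship[1->2]=1 ship[0->1]=2 prod=2 -> [8 16 1]
Step 9: demand=4,sold=1 ship[1->2]=1 ship[0->1]=2 prod=2 -> [8 17 1]
Step 10: demand=4,sold=1 ship[1->2]=1 ship[0->1]=2 prod=2 -> [8 18 1]
Step 11: demand=4,sold=1 ship[1->2]=1 ship[0->1]=2 prod=2 -> [8 19 1]
Step 12: demand=4,sold=1 ship[1->2]=1 ship[0->1]=2 prod=2 -> [8 20 1]
First stockout at step 4

4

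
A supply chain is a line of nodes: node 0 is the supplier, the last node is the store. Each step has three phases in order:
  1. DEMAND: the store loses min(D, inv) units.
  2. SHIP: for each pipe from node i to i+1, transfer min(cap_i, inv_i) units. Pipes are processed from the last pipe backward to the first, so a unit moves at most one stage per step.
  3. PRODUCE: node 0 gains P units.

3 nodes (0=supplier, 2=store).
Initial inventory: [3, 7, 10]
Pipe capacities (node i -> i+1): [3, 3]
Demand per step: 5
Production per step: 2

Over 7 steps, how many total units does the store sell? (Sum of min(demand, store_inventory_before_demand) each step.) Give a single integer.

Step 1: sold=5 (running total=5) -> [2 7 8]
Step 2: sold=5 (running total=10) -> [2 6 6]
Step 3: sold=5 (running total=15) -> [2 5 4]
Step 4: sold=4 (running total=19) -> [2 4 3]
Step 5: sold=3 (running total=22) -> [2 3 3]
Step 6: sold=3 (running total=25) -> [2 2 3]
Step 7: sold=3 (running total=28) -> [2 2 2]

Answer: 28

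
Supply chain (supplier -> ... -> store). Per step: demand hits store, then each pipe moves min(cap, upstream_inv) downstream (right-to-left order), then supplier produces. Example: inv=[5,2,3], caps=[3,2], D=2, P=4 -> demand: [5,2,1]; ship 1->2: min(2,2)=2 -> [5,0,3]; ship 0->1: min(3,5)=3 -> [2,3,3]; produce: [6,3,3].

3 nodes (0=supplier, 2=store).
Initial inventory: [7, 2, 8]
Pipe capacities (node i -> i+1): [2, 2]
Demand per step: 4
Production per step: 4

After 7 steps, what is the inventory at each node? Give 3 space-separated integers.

Step 1: demand=4,sold=4 ship[1->2]=2 ship[0->1]=2 prod=4 -> inv=[9 2 6]
Step 2: demand=4,sold=4 ship[1->2]=2 ship[0->1]=2 prod=4 -> inv=[11 2 4]
Step 3: demand=4,sold=4 ship[1->2]=2 ship[0->1]=2 prod=4 -> inv=[13 2 2]
Step 4: demand=4,sold=2 ship[1->2]=2 ship[0->1]=2 prod=4 -> inv=[15 2 2]
Step 5: demand=4,sold=2 ship[1->2]=2 ship[0->1]=2 prod=4 -> inv=[17 2 2]
Step 6: demand=4,sold=2 ship[1->2]=2 ship[0->1]=2 prod=4 -> inv=[19 2 2]
Step 7: demand=4,sold=2 ship[1->2]=2 ship[0->1]=2 prod=4 -> inv=[21 2 2]

21 2 2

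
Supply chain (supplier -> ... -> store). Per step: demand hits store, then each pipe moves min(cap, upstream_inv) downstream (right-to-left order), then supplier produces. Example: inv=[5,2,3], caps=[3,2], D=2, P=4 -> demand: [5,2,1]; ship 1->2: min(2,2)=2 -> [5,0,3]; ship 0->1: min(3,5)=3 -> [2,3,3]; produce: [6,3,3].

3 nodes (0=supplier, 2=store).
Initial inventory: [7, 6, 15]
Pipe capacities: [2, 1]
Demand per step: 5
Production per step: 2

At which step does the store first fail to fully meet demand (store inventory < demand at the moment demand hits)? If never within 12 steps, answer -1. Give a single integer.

Step 1: demand=5,sold=5 ship[1->2]=1 ship[0->1]=2 prod=2 -> [7 7 11]
Step 2: demand=5,sold=5 ship[1->2]=1 ship[0->1]=2 prod=2 -> [7 8 7]
Step 3: demand=5,sold=5 ship[1->2]=1 ship[0->1]=2 prod=2 -> [7 9 3]
Step 4: demand=5,sold=3 ship[1->2]=1 ship[0->1]=2 prod=2 -> [7 10 1]
Step 5: demand=5,sold=1 ship[1->2]=1 ship[0->1]=2 prod=2 -> [7 11 1]
Step 6: demand=5,sold=1 ship[1->2]=1 ship[0->1]=2 prod=2 -> [7 12 1]
Step 7: demand=5,sold=1 ship[1->2]=1 ship[0->1]=2 prod=2 -> [7 13 1]
Step 8: demand=5,sold=1 ship[1->2]=1 ship[0->1]=2 prod=2 -> [7 14 1]
Step 9: demand=5,sold=1 ship[1->2]=1 ship[0->1]=2 prod=2 -> [7 15 1]
Step 10: demand=5,sold=1 ship[1->2]=1 ship[0->1]=2 prod=2 -> [7 16 1]
Step 11: demand=5,sold=1 ship[1->2]=1 ship[0->1]=2 prod=2 -> [7 17 1]
Step 12: demand=5,sold=1 ship[1->2]=1 ship[0->1]=2 prod=2 -> [7 18 1]
First stockout at step 4

4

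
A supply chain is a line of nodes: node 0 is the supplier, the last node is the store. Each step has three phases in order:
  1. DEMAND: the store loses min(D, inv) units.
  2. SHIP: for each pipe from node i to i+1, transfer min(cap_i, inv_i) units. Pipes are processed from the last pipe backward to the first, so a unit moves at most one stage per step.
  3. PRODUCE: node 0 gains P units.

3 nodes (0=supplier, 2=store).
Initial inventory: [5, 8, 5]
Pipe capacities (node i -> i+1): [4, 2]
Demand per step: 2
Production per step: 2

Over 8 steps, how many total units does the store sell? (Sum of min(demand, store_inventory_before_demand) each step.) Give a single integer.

Answer: 16

Derivation:
Step 1: sold=2 (running total=2) -> [3 10 5]
Step 2: sold=2 (running total=4) -> [2 11 5]
Step 3: sold=2 (running total=6) -> [2 11 5]
Step 4: sold=2 (running total=8) -> [2 11 5]
Step 5: sold=2 (running total=10) -> [2 11 5]
Step 6: sold=2 (running total=12) -> [2 11 5]
Step 7: sold=2 (running total=14) -> [2 11 5]
Step 8: sold=2 (running total=16) -> [2 11 5]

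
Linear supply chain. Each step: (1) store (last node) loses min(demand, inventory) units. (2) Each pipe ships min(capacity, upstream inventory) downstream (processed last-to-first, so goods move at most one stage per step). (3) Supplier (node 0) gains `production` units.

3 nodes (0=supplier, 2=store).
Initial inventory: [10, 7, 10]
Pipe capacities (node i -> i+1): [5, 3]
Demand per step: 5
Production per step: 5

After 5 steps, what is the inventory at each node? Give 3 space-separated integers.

Step 1: demand=5,sold=5 ship[1->2]=3 ship[0->1]=5 prod=5 -> inv=[10 9 8]
Step 2: demand=5,sold=5 ship[1->2]=3 ship[0->1]=5 prod=5 -> inv=[10 11 6]
Step 3: demand=5,sold=5 ship[1->2]=3 ship[0->1]=5 prod=5 -> inv=[10 13 4]
Step 4: demand=5,sold=4 ship[1->2]=3 ship[0->1]=5 prod=5 -> inv=[10 15 3]
Step 5: demand=5,sold=3 ship[1->2]=3 ship[0->1]=5 prod=5 -> inv=[10 17 3]

10 17 3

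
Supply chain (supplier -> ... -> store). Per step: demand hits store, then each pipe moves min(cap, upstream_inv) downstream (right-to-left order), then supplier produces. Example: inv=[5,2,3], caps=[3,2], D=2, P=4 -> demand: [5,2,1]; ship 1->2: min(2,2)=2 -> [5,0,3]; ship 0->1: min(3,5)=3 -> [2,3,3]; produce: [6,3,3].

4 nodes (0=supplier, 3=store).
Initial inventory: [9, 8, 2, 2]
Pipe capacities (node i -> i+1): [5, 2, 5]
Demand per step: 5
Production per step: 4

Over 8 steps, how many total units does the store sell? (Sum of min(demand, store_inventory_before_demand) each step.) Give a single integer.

Answer: 16

Derivation:
Step 1: sold=2 (running total=2) -> [8 11 2 2]
Step 2: sold=2 (running total=4) -> [7 14 2 2]
Step 3: sold=2 (running total=6) -> [6 17 2 2]
Step 4: sold=2 (running total=8) -> [5 20 2 2]
Step 5: sold=2 (running total=10) -> [4 23 2 2]
Step 6: sold=2 (running total=12) -> [4 25 2 2]
Step 7: sold=2 (running total=14) -> [4 27 2 2]
Step 8: sold=2 (running total=16) -> [4 29 2 2]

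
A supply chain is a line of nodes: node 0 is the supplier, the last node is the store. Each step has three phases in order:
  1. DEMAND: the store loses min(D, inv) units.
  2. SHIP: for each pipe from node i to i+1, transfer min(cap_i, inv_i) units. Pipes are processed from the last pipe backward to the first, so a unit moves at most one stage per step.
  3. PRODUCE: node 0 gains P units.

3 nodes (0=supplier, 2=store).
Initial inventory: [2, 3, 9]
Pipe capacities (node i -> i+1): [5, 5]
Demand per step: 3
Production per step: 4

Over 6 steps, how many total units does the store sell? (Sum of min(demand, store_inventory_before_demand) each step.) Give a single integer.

Step 1: sold=3 (running total=3) -> [4 2 9]
Step 2: sold=3 (running total=6) -> [4 4 8]
Step 3: sold=3 (running total=9) -> [4 4 9]
Step 4: sold=3 (running total=12) -> [4 4 10]
Step 5: sold=3 (running total=15) -> [4 4 11]
Step 6: sold=3 (running total=18) -> [4 4 12]

Answer: 18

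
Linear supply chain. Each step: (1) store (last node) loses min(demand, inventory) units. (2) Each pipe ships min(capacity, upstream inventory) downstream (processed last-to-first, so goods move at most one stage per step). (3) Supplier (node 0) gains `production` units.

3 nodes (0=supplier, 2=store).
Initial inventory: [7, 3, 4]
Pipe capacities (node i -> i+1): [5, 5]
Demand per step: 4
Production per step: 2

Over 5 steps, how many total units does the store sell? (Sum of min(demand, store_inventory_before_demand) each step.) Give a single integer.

Step 1: sold=4 (running total=4) -> [4 5 3]
Step 2: sold=3 (running total=7) -> [2 4 5]
Step 3: sold=4 (running total=11) -> [2 2 5]
Step 4: sold=4 (running total=15) -> [2 2 3]
Step 5: sold=3 (running total=18) -> [2 2 2]

Answer: 18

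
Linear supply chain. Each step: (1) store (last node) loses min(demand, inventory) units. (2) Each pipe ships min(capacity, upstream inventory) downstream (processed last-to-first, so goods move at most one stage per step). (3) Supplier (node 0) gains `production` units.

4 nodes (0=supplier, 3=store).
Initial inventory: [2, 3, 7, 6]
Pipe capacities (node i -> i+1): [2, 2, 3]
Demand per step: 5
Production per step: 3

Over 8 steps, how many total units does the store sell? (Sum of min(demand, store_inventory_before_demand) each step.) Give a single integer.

Answer: 25

Derivation:
Step 1: sold=5 (running total=5) -> [3 3 6 4]
Step 2: sold=4 (running total=9) -> [4 3 5 3]
Step 3: sold=3 (running total=12) -> [5 3 4 3]
Step 4: sold=3 (running total=15) -> [6 3 3 3]
Step 5: sold=3 (running total=18) -> [7 3 2 3]
Step 6: sold=3 (running total=21) -> [8 3 2 2]
Step 7: sold=2 (running total=23) -> [9 3 2 2]
Step 8: sold=2 (running total=25) -> [10 3 2 2]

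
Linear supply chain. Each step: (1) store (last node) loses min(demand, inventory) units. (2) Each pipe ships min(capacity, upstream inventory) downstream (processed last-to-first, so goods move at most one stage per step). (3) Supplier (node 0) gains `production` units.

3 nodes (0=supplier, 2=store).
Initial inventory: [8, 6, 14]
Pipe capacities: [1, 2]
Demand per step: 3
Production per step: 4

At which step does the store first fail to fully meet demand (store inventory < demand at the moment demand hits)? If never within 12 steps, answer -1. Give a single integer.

Step 1: demand=3,sold=3 ship[1->2]=2 ship[0->1]=1 prod=4 -> [11 5 13]
Step 2: demand=3,sold=3 ship[1->2]=2 ship[0->1]=1 prod=4 -> [14 4 12]
Step 3: demand=3,sold=3 ship[1->2]=2 ship[0->1]=1 prod=4 -> [17 3 11]
Step 4: demand=3,sold=3 ship[1->2]=2 ship[0->1]=1 prod=4 -> [20 2 10]
Step 5: demand=3,sold=3 ship[1->2]=2 ship[0->1]=1 prod=4 -> [23 1 9]
Step 6: demand=3,sold=3 ship[1->2]=1 ship[0->1]=1 prod=4 -> [26 1 7]
Step 7: demand=3,sold=3 ship[1->2]=1 ship[0->1]=1 prod=4 -> [29 1 5]
Step 8: demand=3,sold=3 ship[1->2]=1 ship[0->1]=1 prod=4 -> [32 1 3]
Step 9: demand=3,sold=3 ship[1->2]=1 ship[0->1]=1 prod=4 -> [35 1 1]
Step 10: demand=3,sold=1 ship[1->2]=1 ship[0->1]=1 prod=4 -> [38 1 1]
Step 11: demand=3,sold=1 ship[1->2]=1 ship[0->1]=1 prod=4 -> [41 1 1]
Step 12: demand=3,sold=1 ship[1->2]=1 ship[0->1]=1 prod=4 -> [44 1 1]
First stockout at step 10

10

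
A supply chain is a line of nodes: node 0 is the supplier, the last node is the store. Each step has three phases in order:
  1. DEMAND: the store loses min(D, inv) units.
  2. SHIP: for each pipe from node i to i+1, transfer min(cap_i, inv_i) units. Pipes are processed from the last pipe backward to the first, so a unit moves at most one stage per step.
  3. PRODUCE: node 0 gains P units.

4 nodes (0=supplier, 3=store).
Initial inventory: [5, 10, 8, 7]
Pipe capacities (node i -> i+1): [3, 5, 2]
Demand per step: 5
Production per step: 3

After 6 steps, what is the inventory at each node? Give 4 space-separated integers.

Step 1: demand=5,sold=5 ship[2->3]=2 ship[1->2]=5 ship[0->1]=3 prod=3 -> inv=[5 8 11 4]
Step 2: demand=5,sold=4 ship[2->3]=2 ship[1->2]=5 ship[0->1]=3 prod=3 -> inv=[5 6 14 2]
Step 3: demand=5,sold=2 ship[2->3]=2 ship[1->2]=5 ship[0->1]=3 prod=3 -> inv=[5 4 17 2]
Step 4: demand=5,sold=2 ship[2->3]=2 ship[1->2]=4 ship[0->1]=3 prod=3 -> inv=[5 3 19 2]
Step 5: demand=5,sold=2 ship[2->3]=2 ship[1->2]=3 ship[0->1]=3 prod=3 -> inv=[5 3 20 2]
Step 6: demand=5,sold=2 ship[2->3]=2 ship[1->2]=3 ship[0->1]=3 prod=3 -> inv=[5 3 21 2]

5 3 21 2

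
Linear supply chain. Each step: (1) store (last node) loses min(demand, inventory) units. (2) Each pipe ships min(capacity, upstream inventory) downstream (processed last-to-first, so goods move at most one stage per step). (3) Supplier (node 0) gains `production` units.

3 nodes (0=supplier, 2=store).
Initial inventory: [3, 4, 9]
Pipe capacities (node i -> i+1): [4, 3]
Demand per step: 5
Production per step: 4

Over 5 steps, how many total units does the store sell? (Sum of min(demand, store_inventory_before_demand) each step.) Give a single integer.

Answer: 21

Derivation:
Step 1: sold=5 (running total=5) -> [4 4 7]
Step 2: sold=5 (running total=10) -> [4 5 5]
Step 3: sold=5 (running total=15) -> [4 6 3]
Step 4: sold=3 (running total=18) -> [4 7 3]
Step 5: sold=3 (running total=21) -> [4 8 3]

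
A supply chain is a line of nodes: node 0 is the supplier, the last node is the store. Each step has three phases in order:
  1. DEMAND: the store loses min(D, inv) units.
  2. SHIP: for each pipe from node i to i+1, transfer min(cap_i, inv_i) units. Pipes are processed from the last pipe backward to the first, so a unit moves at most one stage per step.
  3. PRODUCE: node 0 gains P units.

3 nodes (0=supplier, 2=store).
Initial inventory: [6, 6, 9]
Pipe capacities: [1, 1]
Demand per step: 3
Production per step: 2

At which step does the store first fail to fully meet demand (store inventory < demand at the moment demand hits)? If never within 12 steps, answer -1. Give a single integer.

Step 1: demand=3,sold=3 ship[1->2]=1 ship[0->1]=1 prod=2 -> [7 6 7]
Step 2: demand=3,sold=3 ship[1->2]=1 ship[0->1]=1 prod=2 -> [8 6 5]
Step 3: demand=3,sold=3 ship[1->2]=1 ship[0->1]=1 prod=2 -> [9 6 3]
Step 4: demand=3,sold=3 ship[1->2]=1 ship[0->1]=1 prod=2 -> [10 6 1]
Step 5: demand=3,sold=1 ship[1->2]=1 ship[0->1]=1 prod=2 -> [11 6 1]
Step 6: demand=3,sold=1 ship[1->2]=1 ship[0->1]=1 prod=2 -> [12 6 1]
Step 7: demand=3,sold=1 ship[1->2]=1 ship[0->1]=1 prod=2 -> [13 6 1]
Step 8: demand=3,sold=1 ship[1->2]=1 ship[0->1]=1 prod=2 -> [14 6 1]
Step 9: demand=3,sold=1 ship[1->2]=1 ship[0->1]=1 prod=2 -> [15 6 1]
Step 10: demand=3,sold=1 ship[1->2]=1 ship[0->1]=1 prod=2 -> [16 6 1]
Step 11: demand=3,sold=1 ship[1->2]=1 ship[0->1]=1 prod=2 -> [17 6 1]
Step 12: demand=3,sold=1 ship[1->2]=1 ship[0->1]=1 prod=2 -> [18 6 1]
First stockout at step 5

5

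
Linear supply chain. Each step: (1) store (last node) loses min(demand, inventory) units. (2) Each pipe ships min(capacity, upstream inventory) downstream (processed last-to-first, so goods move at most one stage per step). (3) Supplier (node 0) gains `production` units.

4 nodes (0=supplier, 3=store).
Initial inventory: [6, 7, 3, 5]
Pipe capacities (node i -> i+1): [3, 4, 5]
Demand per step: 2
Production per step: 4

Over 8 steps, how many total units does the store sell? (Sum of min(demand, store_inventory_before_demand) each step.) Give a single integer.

Answer: 16

Derivation:
Step 1: sold=2 (running total=2) -> [7 6 4 6]
Step 2: sold=2 (running total=4) -> [8 5 4 8]
Step 3: sold=2 (running total=6) -> [9 4 4 10]
Step 4: sold=2 (running total=8) -> [10 3 4 12]
Step 5: sold=2 (running total=10) -> [11 3 3 14]
Step 6: sold=2 (running total=12) -> [12 3 3 15]
Step 7: sold=2 (running total=14) -> [13 3 3 16]
Step 8: sold=2 (running total=16) -> [14 3 3 17]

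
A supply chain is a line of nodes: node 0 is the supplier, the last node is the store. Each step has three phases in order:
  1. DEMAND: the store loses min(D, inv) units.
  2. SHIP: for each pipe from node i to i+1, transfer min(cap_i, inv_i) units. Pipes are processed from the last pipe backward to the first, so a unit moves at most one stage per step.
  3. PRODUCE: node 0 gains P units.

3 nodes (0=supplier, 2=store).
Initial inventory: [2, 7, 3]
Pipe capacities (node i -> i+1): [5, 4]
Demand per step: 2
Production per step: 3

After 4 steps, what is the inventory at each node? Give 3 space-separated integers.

Step 1: demand=2,sold=2 ship[1->2]=4 ship[0->1]=2 prod=3 -> inv=[3 5 5]
Step 2: demand=2,sold=2 ship[1->2]=4 ship[0->1]=3 prod=3 -> inv=[3 4 7]
Step 3: demand=2,sold=2 ship[1->2]=4 ship[0->1]=3 prod=3 -> inv=[3 3 9]
Step 4: demand=2,sold=2 ship[1->2]=3 ship[0->1]=3 prod=3 -> inv=[3 3 10]

3 3 10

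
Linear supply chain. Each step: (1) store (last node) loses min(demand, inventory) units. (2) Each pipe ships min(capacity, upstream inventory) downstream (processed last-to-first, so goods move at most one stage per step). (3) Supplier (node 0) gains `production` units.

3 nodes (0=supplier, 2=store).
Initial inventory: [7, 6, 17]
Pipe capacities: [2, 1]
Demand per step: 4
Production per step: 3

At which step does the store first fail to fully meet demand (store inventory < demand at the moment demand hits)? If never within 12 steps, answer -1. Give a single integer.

Step 1: demand=4,sold=4 ship[1->2]=1 ship[0->1]=2 prod=3 -> [8 7 14]
Step 2: demand=4,sold=4 ship[1->2]=1 ship[0->1]=2 prod=3 -> [9 8 11]
Step 3: demand=4,sold=4 ship[1->2]=1 ship[0->1]=2 prod=3 -> [10 9 8]
Step 4: demand=4,sold=4 ship[1->2]=1 ship[0->1]=2 prod=3 -> [11 10 5]
Step 5: demand=4,sold=4 ship[1->2]=1 ship[0->1]=2 prod=3 -> [12 11 2]
Step 6: demand=4,sold=2 ship[1->2]=1 ship[0->1]=2 prod=3 -> [13 12 1]
Step 7: demand=4,sold=1 ship[1->2]=1 ship[0->1]=2 prod=3 -> [14 13 1]
Step 8: demand=4,sold=1 ship[1->2]=1 ship[0->1]=2 prod=3 -> [15 14 1]
Step 9: demand=4,sold=1 ship[1->2]=1 ship[0->1]=2 prod=3 -> [16 15 1]
Step 10: demand=4,sold=1 ship[1->2]=1 ship[0->1]=2 prod=3 -> [17 16 1]
Step 11: demand=4,sold=1 ship[1->2]=1 ship[0->1]=2 prod=3 -> [18 17 1]
Step 12: demand=4,sold=1 ship[1->2]=1 ship[0->1]=2 prod=3 -> [19 18 1]
First stockout at step 6

6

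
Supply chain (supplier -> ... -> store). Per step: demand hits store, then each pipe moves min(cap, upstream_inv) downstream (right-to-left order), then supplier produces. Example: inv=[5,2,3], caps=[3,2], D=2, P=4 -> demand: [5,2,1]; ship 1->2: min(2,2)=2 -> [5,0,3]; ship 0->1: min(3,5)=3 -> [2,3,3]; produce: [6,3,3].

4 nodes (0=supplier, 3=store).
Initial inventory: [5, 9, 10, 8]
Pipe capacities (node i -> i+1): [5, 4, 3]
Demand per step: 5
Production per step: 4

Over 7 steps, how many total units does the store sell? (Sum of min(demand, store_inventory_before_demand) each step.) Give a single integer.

Answer: 26

Derivation:
Step 1: sold=5 (running total=5) -> [4 10 11 6]
Step 2: sold=5 (running total=10) -> [4 10 12 4]
Step 3: sold=4 (running total=14) -> [4 10 13 3]
Step 4: sold=3 (running total=17) -> [4 10 14 3]
Step 5: sold=3 (running total=20) -> [4 10 15 3]
Step 6: sold=3 (running total=23) -> [4 10 16 3]
Step 7: sold=3 (running total=26) -> [4 10 17 3]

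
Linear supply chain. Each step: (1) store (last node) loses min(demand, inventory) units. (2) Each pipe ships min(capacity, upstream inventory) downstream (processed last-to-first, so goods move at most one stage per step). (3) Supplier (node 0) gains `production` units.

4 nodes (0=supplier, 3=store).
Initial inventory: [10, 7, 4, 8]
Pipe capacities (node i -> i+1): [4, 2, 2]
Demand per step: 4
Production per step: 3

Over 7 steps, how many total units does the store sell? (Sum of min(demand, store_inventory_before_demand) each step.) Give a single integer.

Answer: 20

Derivation:
Step 1: sold=4 (running total=4) -> [9 9 4 6]
Step 2: sold=4 (running total=8) -> [8 11 4 4]
Step 3: sold=4 (running total=12) -> [7 13 4 2]
Step 4: sold=2 (running total=14) -> [6 15 4 2]
Step 5: sold=2 (running total=16) -> [5 17 4 2]
Step 6: sold=2 (running total=18) -> [4 19 4 2]
Step 7: sold=2 (running total=20) -> [3 21 4 2]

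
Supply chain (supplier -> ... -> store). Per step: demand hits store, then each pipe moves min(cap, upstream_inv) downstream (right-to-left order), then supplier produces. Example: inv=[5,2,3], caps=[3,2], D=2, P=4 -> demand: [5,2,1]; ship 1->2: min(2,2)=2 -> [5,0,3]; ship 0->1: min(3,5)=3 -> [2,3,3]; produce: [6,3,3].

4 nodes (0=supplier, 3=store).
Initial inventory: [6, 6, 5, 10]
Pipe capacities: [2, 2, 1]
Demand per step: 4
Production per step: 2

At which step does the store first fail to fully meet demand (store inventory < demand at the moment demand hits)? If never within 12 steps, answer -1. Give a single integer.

Step 1: demand=4,sold=4 ship[2->3]=1 ship[1->2]=2 ship[0->1]=2 prod=2 -> [6 6 6 7]
Step 2: demand=4,sold=4 ship[2->3]=1 ship[1->2]=2 ship[0->1]=2 prod=2 -> [6 6 7 4]
Step 3: demand=4,sold=4 ship[2->3]=1 ship[1->2]=2 ship[0->1]=2 prod=2 -> [6 6 8 1]
Step 4: demand=4,sold=1 ship[2->3]=1 ship[1->2]=2 ship[0->1]=2 prod=2 -> [6 6 9 1]
Step 5: demand=4,sold=1 ship[2->3]=1 ship[1->2]=2 ship[0->1]=2 prod=2 -> [6 6 10 1]
Step 6: demand=4,sold=1 ship[2->3]=1 ship[1->2]=2 ship[0->1]=2 prod=2 -> [6 6 11 1]
Step 7: demand=4,sold=1 ship[2->3]=1 ship[1->2]=2 ship[0->1]=2 prod=2 -> [6 6 12 1]
Step 8: demand=4,sold=1 ship[2->3]=1 ship[1->2]=2 ship[0->1]=2 prod=2 -> [6 6 13 1]
Step 9: demand=4,sold=1 ship[2->3]=1 ship[1->2]=2 ship[0->1]=2 prod=2 -> [6 6 14 1]
Step 10: demand=4,sold=1 ship[2->3]=1 ship[1->2]=2 ship[0->1]=2 prod=2 -> [6 6 15 1]
Step 11: demand=4,sold=1 ship[2->3]=1 ship[1->2]=2 ship[0->1]=2 prod=2 -> [6 6 16 1]
Step 12: demand=4,sold=1 ship[2->3]=1 ship[1->2]=2 ship[0->1]=2 prod=2 -> [6 6 17 1]
First stockout at step 4

4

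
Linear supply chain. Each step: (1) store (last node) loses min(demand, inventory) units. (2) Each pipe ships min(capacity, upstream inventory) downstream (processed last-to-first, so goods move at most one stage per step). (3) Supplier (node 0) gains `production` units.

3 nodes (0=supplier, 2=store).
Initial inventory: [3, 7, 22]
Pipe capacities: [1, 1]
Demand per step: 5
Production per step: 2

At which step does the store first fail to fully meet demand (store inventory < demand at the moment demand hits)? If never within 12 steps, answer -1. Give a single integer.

Step 1: demand=5,sold=5 ship[1->2]=1 ship[0->1]=1 prod=2 -> [4 7 18]
Step 2: demand=5,sold=5 ship[1->2]=1 ship[0->1]=1 prod=2 -> [5 7 14]
Step 3: demand=5,sold=5 ship[1->2]=1 ship[0->1]=1 prod=2 -> [6 7 10]
Step 4: demand=5,sold=5 ship[1->2]=1 ship[0->1]=1 prod=2 -> [7 7 6]
Step 5: demand=5,sold=5 ship[1->2]=1 ship[0->1]=1 prod=2 -> [8 7 2]
Step 6: demand=5,sold=2 ship[1->2]=1 ship[0->1]=1 prod=2 -> [9 7 1]
Step 7: demand=5,sold=1 ship[1->2]=1 ship[0->1]=1 prod=2 -> [10 7 1]
Step 8: demand=5,sold=1 ship[1->2]=1 ship[0->1]=1 prod=2 -> [11 7 1]
Step 9: demand=5,sold=1 ship[1->2]=1 ship[0->1]=1 prod=2 -> [12 7 1]
Step 10: demand=5,sold=1 ship[1->2]=1 ship[0->1]=1 prod=2 -> [13 7 1]
Step 11: demand=5,sold=1 ship[1->2]=1 ship[0->1]=1 prod=2 -> [14 7 1]
Step 12: demand=5,sold=1 ship[1->2]=1 ship[0->1]=1 prod=2 -> [15 7 1]
First stockout at step 6

6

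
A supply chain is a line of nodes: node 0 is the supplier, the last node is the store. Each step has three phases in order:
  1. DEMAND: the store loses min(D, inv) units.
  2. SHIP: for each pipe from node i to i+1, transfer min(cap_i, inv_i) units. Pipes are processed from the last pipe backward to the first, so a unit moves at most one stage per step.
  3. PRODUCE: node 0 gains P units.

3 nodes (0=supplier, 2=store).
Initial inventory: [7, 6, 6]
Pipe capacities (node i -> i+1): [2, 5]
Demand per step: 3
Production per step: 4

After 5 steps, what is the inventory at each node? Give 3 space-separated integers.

Step 1: demand=3,sold=3 ship[1->2]=5 ship[0->1]=2 prod=4 -> inv=[9 3 8]
Step 2: demand=3,sold=3 ship[1->2]=3 ship[0->1]=2 prod=4 -> inv=[11 2 8]
Step 3: demand=3,sold=3 ship[1->2]=2 ship[0->1]=2 prod=4 -> inv=[13 2 7]
Step 4: demand=3,sold=3 ship[1->2]=2 ship[0->1]=2 prod=4 -> inv=[15 2 6]
Step 5: demand=3,sold=3 ship[1->2]=2 ship[0->1]=2 prod=4 -> inv=[17 2 5]

17 2 5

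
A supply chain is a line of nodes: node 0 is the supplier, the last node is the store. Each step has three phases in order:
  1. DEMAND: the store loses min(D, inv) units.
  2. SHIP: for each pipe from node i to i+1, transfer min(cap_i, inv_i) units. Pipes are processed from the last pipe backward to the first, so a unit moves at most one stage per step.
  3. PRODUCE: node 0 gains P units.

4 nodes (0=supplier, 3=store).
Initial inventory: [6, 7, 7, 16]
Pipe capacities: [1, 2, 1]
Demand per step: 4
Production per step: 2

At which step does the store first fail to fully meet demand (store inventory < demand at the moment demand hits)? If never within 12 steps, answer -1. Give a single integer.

Step 1: demand=4,sold=4 ship[2->3]=1 ship[1->2]=2 ship[0->1]=1 prod=2 -> [7 6 8 13]
Step 2: demand=4,sold=4 ship[2->3]=1 ship[1->2]=2 ship[0->1]=1 prod=2 -> [8 5 9 10]
Step 3: demand=4,sold=4 ship[2->3]=1 ship[1->2]=2 ship[0->1]=1 prod=2 -> [9 4 10 7]
Step 4: demand=4,sold=4 ship[2->3]=1 ship[1->2]=2 ship[0->1]=1 prod=2 -> [10 3 11 4]
Step 5: demand=4,sold=4 ship[2->3]=1 ship[1->2]=2 ship[0->1]=1 prod=2 -> [11 2 12 1]
Step 6: demand=4,sold=1 ship[2->3]=1 ship[1->2]=2 ship[0->1]=1 prod=2 -> [12 1 13 1]
Step 7: demand=4,sold=1 ship[2->3]=1 ship[1->2]=1 ship[0->1]=1 prod=2 -> [13 1 13 1]
Step 8: demand=4,sold=1 ship[2->3]=1 ship[1->2]=1 ship[0->1]=1 prod=2 -> [14 1 13 1]
Step 9: demand=4,sold=1 ship[2->3]=1 ship[1->2]=1 ship[0->1]=1 prod=2 -> [15 1 13 1]
Step 10: demand=4,sold=1 ship[2->3]=1 ship[1->2]=1 ship[0->1]=1 prod=2 -> [16 1 13 1]
Step 11: demand=4,sold=1 ship[2->3]=1 ship[1->2]=1 ship[0->1]=1 prod=2 -> [17 1 13 1]
Step 12: demand=4,sold=1 ship[2->3]=1 ship[1->2]=1 ship[0->1]=1 prod=2 -> [18 1 13 1]
First stockout at step 6

6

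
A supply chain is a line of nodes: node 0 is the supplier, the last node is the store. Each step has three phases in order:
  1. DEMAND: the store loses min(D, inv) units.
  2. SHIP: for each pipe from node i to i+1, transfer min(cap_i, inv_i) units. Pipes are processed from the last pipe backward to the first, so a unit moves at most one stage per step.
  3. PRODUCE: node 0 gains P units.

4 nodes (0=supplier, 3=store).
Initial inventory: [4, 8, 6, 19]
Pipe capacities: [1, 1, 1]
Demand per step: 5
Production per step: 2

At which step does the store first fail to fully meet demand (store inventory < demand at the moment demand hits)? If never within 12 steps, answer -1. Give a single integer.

Step 1: demand=5,sold=5 ship[2->3]=1 ship[1->2]=1 ship[0->1]=1 prod=2 -> [5 8 6 15]
Step 2: demand=5,sold=5 ship[2->3]=1 ship[1->2]=1 ship[0->1]=1 prod=2 -> [6 8 6 11]
Step 3: demand=5,sold=5 ship[2->3]=1 ship[1->2]=1 ship[0->1]=1 prod=2 -> [7 8 6 7]
Step 4: demand=5,sold=5 ship[2->3]=1 ship[1->2]=1 ship[0->1]=1 prod=2 -> [8 8 6 3]
Step 5: demand=5,sold=3 ship[2->3]=1 ship[1->2]=1 ship[0->1]=1 prod=2 -> [9 8 6 1]
Step 6: demand=5,sold=1 ship[2->3]=1 ship[1->2]=1 ship[0->1]=1 prod=2 -> [10 8 6 1]
Step 7: demand=5,sold=1 ship[2->3]=1 ship[1->2]=1 ship[0->1]=1 prod=2 -> [11 8 6 1]
Step 8: demand=5,sold=1 ship[2->3]=1 ship[1->2]=1 ship[0->1]=1 prod=2 -> [12 8 6 1]
Step 9: demand=5,sold=1 ship[2->3]=1 ship[1->2]=1 ship[0->1]=1 prod=2 -> [13 8 6 1]
Step 10: demand=5,sold=1 ship[2->3]=1 ship[1->2]=1 ship[0->1]=1 prod=2 -> [14 8 6 1]
Step 11: demand=5,sold=1 ship[2->3]=1 ship[1->2]=1 ship[0->1]=1 prod=2 -> [15 8 6 1]
Step 12: demand=5,sold=1 ship[2->3]=1 ship[1->2]=1 ship[0->1]=1 prod=2 -> [16 8 6 1]
First stockout at step 5

5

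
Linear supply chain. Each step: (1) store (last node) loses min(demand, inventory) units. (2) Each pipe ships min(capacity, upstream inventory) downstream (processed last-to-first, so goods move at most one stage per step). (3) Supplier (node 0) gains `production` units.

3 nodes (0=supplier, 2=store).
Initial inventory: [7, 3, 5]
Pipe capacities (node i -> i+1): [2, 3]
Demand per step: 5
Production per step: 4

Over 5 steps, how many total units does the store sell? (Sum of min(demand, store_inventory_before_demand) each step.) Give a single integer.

Step 1: sold=5 (running total=5) -> [9 2 3]
Step 2: sold=3 (running total=8) -> [11 2 2]
Step 3: sold=2 (running total=10) -> [13 2 2]
Step 4: sold=2 (running total=12) -> [15 2 2]
Step 5: sold=2 (running total=14) -> [17 2 2]

Answer: 14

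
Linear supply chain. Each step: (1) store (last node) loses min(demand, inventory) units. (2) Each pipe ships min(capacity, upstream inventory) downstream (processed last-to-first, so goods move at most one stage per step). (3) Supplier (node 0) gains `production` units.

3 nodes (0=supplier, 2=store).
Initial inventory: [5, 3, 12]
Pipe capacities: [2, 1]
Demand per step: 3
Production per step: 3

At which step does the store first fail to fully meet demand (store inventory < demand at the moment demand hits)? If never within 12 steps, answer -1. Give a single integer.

Step 1: demand=3,sold=3 ship[1->2]=1 ship[0->1]=2 prod=3 -> [6 4 10]
Step 2: demand=3,sold=3 ship[1->2]=1 ship[0->1]=2 prod=3 -> [7 5 8]
Step 3: demand=3,sold=3 ship[1->2]=1 ship[0->1]=2 prod=3 -> [8 6 6]
Step 4: demand=3,sold=3 ship[1->2]=1 ship[0->1]=2 prod=3 -> [9 7 4]
Step 5: demand=3,sold=3 ship[1->2]=1 ship[0->1]=2 prod=3 -> [10 8 2]
Step 6: demand=3,sold=2 ship[1->2]=1 ship[0->1]=2 prod=3 -> [11 9 1]
Step 7: demand=3,sold=1 ship[1->2]=1 ship[0->1]=2 prod=3 -> [12 10 1]
Step 8: demand=3,sold=1 ship[1->2]=1 ship[0->1]=2 prod=3 -> [13 11 1]
Step 9: demand=3,sold=1 ship[1->2]=1 ship[0->1]=2 prod=3 -> [14 12 1]
Step 10: demand=3,sold=1 ship[1->2]=1 ship[0->1]=2 prod=3 -> [15 13 1]
Step 11: demand=3,sold=1 ship[1->2]=1 ship[0->1]=2 prod=3 -> [16 14 1]
Step 12: demand=3,sold=1 ship[1->2]=1 ship[0->1]=2 prod=3 -> [17 15 1]
First stockout at step 6

6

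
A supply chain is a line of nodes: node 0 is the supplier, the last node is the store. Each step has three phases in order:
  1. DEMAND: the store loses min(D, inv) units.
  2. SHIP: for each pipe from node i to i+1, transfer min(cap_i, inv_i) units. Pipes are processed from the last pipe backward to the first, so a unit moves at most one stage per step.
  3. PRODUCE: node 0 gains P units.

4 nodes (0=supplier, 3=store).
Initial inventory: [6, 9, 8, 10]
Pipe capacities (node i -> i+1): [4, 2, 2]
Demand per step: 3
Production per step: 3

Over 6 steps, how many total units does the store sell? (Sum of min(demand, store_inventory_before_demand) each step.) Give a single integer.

Answer: 18

Derivation:
Step 1: sold=3 (running total=3) -> [5 11 8 9]
Step 2: sold=3 (running total=6) -> [4 13 8 8]
Step 3: sold=3 (running total=9) -> [3 15 8 7]
Step 4: sold=3 (running total=12) -> [3 16 8 6]
Step 5: sold=3 (running total=15) -> [3 17 8 5]
Step 6: sold=3 (running total=18) -> [3 18 8 4]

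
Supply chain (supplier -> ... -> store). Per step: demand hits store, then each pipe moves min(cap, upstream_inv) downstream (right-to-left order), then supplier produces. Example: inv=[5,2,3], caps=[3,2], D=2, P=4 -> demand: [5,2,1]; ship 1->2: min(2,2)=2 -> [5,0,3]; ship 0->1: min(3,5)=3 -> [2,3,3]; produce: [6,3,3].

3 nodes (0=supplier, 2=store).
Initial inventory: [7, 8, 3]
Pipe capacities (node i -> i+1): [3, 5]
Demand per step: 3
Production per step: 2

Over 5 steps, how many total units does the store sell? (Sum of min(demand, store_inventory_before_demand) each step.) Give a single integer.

Step 1: sold=3 (running total=3) -> [6 6 5]
Step 2: sold=3 (running total=6) -> [5 4 7]
Step 3: sold=3 (running total=9) -> [4 3 8]
Step 4: sold=3 (running total=12) -> [3 3 8]
Step 5: sold=3 (running total=15) -> [2 3 8]

Answer: 15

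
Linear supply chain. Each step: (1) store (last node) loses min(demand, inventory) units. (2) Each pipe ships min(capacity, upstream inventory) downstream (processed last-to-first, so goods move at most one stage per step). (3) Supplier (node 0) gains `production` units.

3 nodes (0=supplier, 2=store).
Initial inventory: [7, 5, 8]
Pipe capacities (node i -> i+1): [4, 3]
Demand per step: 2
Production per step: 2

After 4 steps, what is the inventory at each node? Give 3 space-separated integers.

Step 1: demand=2,sold=2 ship[1->2]=3 ship[0->1]=4 prod=2 -> inv=[5 6 9]
Step 2: demand=2,sold=2 ship[1->2]=3 ship[0->1]=4 prod=2 -> inv=[3 7 10]
Step 3: demand=2,sold=2 ship[1->2]=3 ship[0->1]=3 prod=2 -> inv=[2 7 11]
Step 4: demand=2,sold=2 ship[1->2]=3 ship[0->1]=2 prod=2 -> inv=[2 6 12]

2 6 12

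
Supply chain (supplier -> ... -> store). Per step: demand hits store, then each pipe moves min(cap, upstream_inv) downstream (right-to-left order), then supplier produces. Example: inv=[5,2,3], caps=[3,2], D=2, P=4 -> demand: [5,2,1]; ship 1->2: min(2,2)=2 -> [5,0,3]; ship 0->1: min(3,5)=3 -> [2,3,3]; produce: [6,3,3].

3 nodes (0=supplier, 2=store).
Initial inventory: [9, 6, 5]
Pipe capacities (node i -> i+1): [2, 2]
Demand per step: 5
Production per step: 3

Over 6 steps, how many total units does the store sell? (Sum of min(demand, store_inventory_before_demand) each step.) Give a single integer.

Step 1: sold=5 (running total=5) -> [10 6 2]
Step 2: sold=2 (running total=7) -> [11 6 2]
Step 3: sold=2 (running total=9) -> [12 6 2]
Step 4: sold=2 (running total=11) -> [13 6 2]
Step 5: sold=2 (running total=13) -> [14 6 2]
Step 6: sold=2 (running total=15) -> [15 6 2]

Answer: 15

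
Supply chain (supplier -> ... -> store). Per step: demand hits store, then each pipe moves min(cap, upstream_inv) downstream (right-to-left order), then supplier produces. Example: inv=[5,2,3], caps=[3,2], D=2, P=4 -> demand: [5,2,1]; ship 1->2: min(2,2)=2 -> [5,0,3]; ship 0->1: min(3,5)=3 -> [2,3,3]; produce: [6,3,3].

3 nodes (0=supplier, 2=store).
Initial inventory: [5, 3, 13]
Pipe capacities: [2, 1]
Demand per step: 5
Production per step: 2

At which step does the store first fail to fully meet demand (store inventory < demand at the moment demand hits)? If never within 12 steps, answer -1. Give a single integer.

Step 1: demand=5,sold=5 ship[1->2]=1 ship[0->1]=2 prod=2 -> [5 4 9]
Step 2: demand=5,sold=5 ship[1->2]=1 ship[0->1]=2 prod=2 -> [5 5 5]
Step 3: demand=5,sold=5 ship[1->2]=1 ship[0->1]=2 prod=2 -> [5 6 1]
Step 4: demand=5,sold=1 ship[1->2]=1 ship[0->1]=2 prod=2 -> [5 7 1]
Step 5: demand=5,sold=1 ship[1->2]=1 ship[0->1]=2 prod=2 -> [5 8 1]
Step 6: demand=5,sold=1 ship[1->2]=1 ship[0->1]=2 prod=2 -> [5 9 1]
Step 7: demand=5,sold=1 ship[1->2]=1 ship[0->1]=2 prod=2 -> [5 10 1]
Step 8: demand=5,sold=1 ship[1->2]=1 ship[0->1]=2 prod=2 -> [5 11 1]
Step 9: demand=5,sold=1 ship[1->2]=1 ship[0->1]=2 prod=2 -> [5 12 1]
Step 10: demand=5,sold=1 ship[1->2]=1 ship[0->1]=2 prod=2 -> [5 13 1]
Step 11: demand=5,sold=1 ship[1->2]=1 ship[0->1]=2 prod=2 -> [5 14 1]
Step 12: demand=5,sold=1 ship[1->2]=1 ship[0->1]=2 prod=2 -> [5 15 1]
First stockout at step 4

4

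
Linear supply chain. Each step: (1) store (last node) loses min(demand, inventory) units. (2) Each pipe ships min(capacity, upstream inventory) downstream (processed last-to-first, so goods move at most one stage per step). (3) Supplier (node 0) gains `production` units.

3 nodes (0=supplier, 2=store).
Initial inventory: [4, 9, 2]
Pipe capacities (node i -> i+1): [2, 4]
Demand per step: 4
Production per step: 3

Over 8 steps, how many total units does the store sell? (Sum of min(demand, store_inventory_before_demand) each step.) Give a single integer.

Answer: 23

Derivation:
Step 1: sold=2 (running total=2) -> [5 7 4]
Step 2: sold=4 (running total=6) -> [6 5 4]
Step 3: sold=4 (running total=10) -> [7 3 4]
Step 4: sold=4 (running total=14) -> [8 2 3]
Step 5: sold=3 (running total=17) -> [9 2 2]
Step 6: sold=2 (running total=19) -> [10 2 2]
Step 7: sold=2 (running total=21) -> [11 2 2]
Step 8: sold=2 (running total=23) -> [12 2 2]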